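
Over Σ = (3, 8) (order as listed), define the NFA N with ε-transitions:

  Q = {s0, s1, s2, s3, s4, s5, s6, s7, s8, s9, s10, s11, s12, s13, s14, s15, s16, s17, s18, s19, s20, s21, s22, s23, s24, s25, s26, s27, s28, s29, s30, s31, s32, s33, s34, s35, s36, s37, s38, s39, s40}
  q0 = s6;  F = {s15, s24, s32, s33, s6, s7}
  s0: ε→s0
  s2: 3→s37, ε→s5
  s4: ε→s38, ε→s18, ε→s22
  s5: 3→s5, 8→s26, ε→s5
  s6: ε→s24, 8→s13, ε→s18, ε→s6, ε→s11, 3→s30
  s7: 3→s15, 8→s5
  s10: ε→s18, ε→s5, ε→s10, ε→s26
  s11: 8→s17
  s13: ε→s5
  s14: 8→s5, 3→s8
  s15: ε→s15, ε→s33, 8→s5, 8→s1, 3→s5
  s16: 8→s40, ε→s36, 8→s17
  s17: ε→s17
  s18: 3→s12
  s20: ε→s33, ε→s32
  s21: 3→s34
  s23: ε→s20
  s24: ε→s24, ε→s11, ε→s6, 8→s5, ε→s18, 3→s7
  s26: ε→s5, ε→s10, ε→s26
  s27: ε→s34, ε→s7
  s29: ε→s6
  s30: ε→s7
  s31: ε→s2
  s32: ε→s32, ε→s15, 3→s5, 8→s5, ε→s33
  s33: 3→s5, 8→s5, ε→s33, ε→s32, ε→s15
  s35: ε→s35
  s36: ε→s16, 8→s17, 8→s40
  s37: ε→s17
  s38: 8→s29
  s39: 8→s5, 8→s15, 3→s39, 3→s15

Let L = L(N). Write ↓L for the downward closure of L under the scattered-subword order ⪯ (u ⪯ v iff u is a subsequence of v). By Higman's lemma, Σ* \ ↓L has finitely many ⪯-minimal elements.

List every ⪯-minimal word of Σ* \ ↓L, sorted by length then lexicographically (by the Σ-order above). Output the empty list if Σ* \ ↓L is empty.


A = [8, 333].

|Q|=41, |F|=6, |δ|=73 (43 ε).
min D↑ (4 st, q0=0, F={2}): 0:3→1,8→2 1:3→3,8→2 2:3→2,8→2 3:3→2,8→2 [Hopcroft].
'8': N↓-sim [16, 8] end={s1,s10,s12,s13,s17,s18,s26,s5} — reject; 1/1 deletions ∈↓L.
'333': run [16, 11, 9, 5] end={s10,s12,s18,s26,s5} ∉↓L; 3/3 del acc.
2 minimals (antichain).


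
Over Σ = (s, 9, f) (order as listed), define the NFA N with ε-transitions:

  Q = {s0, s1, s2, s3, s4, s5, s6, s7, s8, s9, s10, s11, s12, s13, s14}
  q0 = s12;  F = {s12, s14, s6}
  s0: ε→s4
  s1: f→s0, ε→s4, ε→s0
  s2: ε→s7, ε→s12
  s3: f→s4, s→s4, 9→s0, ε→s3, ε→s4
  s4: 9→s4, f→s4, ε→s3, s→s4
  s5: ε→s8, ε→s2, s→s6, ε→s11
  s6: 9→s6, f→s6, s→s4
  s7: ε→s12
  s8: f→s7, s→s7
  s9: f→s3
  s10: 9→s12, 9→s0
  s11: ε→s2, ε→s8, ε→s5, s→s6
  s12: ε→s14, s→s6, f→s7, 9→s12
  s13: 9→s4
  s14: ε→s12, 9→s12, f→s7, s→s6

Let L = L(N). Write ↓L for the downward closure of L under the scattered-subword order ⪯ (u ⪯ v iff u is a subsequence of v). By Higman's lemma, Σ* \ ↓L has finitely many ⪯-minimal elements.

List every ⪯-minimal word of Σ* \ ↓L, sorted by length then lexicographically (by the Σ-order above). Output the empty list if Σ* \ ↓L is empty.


min(Σ*\↓L) = [ss].

|Q|=15, |F|=3, |δ|=41 (17 ε).
min D↑ (3 st, q0=0, F={2}): 0:s→1,9→0,f→0 1:s→2,9→1,f→1 2:s→2,9→2,f→2 (ε-aug+det+¬).
'ss': run [7, 4, 3] end={s0,s3,s4} — reject; 2/2 del acc.
1 words, ⪯-incomp.


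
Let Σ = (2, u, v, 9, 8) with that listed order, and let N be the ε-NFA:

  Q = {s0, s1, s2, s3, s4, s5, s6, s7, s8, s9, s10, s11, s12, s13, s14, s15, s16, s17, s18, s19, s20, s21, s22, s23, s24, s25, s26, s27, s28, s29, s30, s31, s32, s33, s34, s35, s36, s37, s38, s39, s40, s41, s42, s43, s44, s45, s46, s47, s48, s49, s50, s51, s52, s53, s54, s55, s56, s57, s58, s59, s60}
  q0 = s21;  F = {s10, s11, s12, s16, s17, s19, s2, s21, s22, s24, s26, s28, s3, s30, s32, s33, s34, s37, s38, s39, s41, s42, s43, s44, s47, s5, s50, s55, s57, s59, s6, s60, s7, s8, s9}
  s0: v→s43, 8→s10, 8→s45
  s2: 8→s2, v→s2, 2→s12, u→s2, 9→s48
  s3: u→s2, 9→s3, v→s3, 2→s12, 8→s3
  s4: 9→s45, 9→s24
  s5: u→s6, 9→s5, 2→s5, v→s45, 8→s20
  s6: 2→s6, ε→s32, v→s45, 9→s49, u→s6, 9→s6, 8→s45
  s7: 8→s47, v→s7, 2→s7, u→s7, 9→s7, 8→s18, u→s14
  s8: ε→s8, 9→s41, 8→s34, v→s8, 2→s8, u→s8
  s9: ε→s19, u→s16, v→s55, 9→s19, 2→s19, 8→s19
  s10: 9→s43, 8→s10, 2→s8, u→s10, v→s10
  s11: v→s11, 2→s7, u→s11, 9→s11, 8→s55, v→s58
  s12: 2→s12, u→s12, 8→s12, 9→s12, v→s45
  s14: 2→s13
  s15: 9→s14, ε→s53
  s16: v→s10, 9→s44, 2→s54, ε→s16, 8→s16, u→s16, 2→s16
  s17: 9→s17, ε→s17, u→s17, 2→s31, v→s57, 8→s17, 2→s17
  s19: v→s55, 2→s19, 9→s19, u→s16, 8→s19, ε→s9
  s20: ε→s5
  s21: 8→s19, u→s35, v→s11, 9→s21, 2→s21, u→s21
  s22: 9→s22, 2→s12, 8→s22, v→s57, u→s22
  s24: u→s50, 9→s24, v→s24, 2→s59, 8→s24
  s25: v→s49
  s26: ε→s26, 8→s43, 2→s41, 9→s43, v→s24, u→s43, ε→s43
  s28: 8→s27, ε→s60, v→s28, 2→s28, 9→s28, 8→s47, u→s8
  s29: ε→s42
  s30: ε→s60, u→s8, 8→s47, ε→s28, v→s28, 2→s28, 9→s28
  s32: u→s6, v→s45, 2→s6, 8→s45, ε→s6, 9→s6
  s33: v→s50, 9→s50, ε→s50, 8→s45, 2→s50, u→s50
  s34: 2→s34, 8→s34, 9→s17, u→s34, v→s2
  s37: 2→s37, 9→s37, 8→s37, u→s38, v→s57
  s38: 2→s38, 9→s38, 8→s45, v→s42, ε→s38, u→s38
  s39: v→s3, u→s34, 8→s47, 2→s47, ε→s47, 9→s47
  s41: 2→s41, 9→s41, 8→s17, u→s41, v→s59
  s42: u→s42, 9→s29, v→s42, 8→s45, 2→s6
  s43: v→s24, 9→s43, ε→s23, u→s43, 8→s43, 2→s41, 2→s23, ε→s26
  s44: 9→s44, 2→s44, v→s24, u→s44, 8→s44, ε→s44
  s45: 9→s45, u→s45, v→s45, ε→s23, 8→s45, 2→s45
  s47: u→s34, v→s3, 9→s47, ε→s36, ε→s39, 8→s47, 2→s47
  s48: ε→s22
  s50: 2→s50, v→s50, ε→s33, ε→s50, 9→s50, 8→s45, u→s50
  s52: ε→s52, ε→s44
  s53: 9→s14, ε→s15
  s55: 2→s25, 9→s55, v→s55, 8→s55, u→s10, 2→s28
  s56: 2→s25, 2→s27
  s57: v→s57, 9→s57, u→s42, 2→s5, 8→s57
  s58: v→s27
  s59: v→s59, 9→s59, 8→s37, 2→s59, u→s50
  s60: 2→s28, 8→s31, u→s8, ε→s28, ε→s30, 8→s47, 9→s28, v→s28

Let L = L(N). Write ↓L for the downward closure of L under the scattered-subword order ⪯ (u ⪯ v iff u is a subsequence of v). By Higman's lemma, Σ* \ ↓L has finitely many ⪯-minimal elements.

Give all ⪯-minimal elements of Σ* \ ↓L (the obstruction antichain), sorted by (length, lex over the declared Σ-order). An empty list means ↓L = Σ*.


|Q|=61, |F|=35, |δ|=235 (32 ε).
min D↑ (29 st, q0=0, F={23}): 0:2→0,u→0,v→1,9→0,8→2 1:2→3,u→1,v→1,9→1,8→4 2:2→2,u→5,v→4,9→2,8→2 3:2→3,u→3,v→3,9→3,8→6 4:2→7,u→8,v→4,9→4,8→4 5:2→5,u→5,v→8,9→9,8→5 6:2→6,u→10,v→11,9→6,8→6 7:2→7,u→12,v→7,9→7,8→6 8:2→12,u→8,v→8,9→13,8→8 9:2→9,u→9,v→14,9→9,8→9 10:2→10,u→10,v→15,9→16,8→10 11:2→17,u→15,v→11,9→11,8→11 12:2→12,u→12,v→12,9→18,8→10 13:2→18,u→13,v→14,9→13,8→13 14:2→19,u→20,v→14,9→14,8→14 15:2→17,u→15,v→15,9→21,8→15 16:2→16,u→16,v→22,9→16,8→16 17:2→17,u→17,v→23,9→17,8→17 18:2→18,u→18,v→19,9→18,8→16 19:2→19,u→20,v→19,9→19,8→24 20:2→20,u→20,v→20,9→20,8→23 21:2→17,u→21,v→22,9→21,8→21 22:2→25,u→26,v→22,9→22,8→22 23:2→23,u→23,v→23,9→23,8→23 24:2→24,u→27,v→22,9→24,8→24 25:2→25,u→28,v→23,9→25,8→25 26:2→28,u→26,v→26,9→26,8→23 27:2→27,u→27,v→26,9→27,8→23 28:2→28,u→28,v→23,9→28,8→23.
'v28v2v': N↓-sim [51, 44, 37, 25, 15, 8, 2] end={s23,s45} ∉↓L; 6/6 del acc.
'8u9vu8': run [51, 44, 31, 25, 16, 10, 2] end={s23,s45} rej; 6/6 del acc.
2 words, ⪯-incomp.

min(Σ*\↓L) = [v28v2v, 8u9vu8].


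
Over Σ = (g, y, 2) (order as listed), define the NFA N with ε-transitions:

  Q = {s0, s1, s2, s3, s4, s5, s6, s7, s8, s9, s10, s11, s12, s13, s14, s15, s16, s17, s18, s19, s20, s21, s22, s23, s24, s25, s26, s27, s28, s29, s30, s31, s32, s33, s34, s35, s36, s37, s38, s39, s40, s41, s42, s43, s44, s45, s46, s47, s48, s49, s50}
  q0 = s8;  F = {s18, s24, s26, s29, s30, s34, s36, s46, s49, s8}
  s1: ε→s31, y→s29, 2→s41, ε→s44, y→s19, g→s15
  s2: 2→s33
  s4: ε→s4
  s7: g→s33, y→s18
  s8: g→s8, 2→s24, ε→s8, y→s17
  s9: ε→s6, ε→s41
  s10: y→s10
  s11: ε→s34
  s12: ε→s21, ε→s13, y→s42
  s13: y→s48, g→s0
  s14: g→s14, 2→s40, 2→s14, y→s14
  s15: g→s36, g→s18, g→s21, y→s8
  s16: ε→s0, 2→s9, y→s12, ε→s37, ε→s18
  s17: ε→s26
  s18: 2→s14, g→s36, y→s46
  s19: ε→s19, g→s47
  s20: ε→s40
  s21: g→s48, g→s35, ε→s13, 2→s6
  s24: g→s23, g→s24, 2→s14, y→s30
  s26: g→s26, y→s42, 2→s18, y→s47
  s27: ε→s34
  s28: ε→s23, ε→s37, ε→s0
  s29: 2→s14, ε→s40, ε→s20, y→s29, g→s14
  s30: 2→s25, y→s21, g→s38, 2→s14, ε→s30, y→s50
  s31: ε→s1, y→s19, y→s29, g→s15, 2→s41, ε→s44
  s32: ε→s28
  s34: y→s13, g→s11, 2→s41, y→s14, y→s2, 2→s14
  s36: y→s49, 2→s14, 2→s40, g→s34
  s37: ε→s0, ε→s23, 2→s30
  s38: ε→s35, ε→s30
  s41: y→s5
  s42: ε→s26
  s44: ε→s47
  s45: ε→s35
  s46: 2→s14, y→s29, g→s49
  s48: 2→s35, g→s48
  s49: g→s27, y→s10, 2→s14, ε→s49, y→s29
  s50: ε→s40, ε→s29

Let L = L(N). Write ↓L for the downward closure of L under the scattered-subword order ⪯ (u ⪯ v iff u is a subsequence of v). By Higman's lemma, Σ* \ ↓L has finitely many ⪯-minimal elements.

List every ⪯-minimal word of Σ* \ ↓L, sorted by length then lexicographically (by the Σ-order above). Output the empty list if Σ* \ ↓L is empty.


|Q|=51, |F|=10, |δ|=108 (36 ε).
min D↑ (11 st, q0=0, F={5}): 0:g→0,y→1,2→2 1:g→1,y→1,2→3 2:g→2,y→4,2→5 3:g→6,y→7,2→5 4:g→4,y→8,2→5 5:g→5,y→5,2→5 6:g→9,y→10,2→5 7:g→10,y→8,2→5 8:g→5,y→8,2→5 9:g→9,y→5,2→5 10:g→9,y→8,2→5 (ε-aug+det+¬).
'22': |S_i|=[33, 28, 8] end={s14,s25,s33,s35,s40,s41,s5,s6} rej; 2/2 single-dels accept.
'2yyg': |S_i|=[33, 28, 24, 15, 5] end={s0,s14,s35,s40,s48} — reject; 4/4 single-dels accept.
'y2ggy': |S_i|=[33, 30, 22, 18, 13, 9] end={s0,s13,s14,s2,s33,s35,s40,s48,s5} — reject; 5/5 deletions ∈↓L.
3 minimals (antichain).

A = [22, 2yyg, y2ggy].


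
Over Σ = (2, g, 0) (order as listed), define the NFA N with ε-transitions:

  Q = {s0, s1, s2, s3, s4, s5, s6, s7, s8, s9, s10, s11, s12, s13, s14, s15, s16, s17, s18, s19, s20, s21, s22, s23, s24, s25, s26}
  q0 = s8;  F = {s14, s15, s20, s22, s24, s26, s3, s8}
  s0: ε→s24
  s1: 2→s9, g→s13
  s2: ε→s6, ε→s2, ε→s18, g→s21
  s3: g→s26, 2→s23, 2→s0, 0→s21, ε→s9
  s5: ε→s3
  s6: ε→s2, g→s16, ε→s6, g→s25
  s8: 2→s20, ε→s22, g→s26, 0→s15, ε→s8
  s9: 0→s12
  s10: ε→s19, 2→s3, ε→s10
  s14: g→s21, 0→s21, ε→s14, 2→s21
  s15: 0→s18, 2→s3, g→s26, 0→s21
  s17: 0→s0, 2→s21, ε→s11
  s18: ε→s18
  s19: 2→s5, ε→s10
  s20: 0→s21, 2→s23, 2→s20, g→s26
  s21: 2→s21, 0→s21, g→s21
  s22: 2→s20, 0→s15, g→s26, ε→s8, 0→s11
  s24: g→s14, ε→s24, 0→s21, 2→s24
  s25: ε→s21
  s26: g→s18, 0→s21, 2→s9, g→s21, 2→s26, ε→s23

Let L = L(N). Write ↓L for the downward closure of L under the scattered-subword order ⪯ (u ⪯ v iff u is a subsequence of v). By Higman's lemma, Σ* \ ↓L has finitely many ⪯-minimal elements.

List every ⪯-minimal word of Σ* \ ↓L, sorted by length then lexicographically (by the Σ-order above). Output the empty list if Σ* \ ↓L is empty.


|Q|=27, |F|=8, |δ|=63 (20 ε).
min D↑ (8 st, q0=0, F={4}): 0:2→1,g→2,0→3 1:2→1,g→2,0→4 2:2→2,g→4,0→4 3:2→5,g→2,0→4 4:2→4,g→4,0→4 5:2→6,g→2,0→4 6:2→6,g→7,0→4 7:2→4,g→4,0→4 (ε-aug+det+¬).
'20': run [15, 11, 2] end={s12,s21} rej; 2/2 single-dels accept.
'gg': run [15, 7, 2] end={s18,s21} rej; 2/2 del acc.
'g0': |S_i|=[15, 7, 2] end={s12,s21} ∉↓L; 2/2 single-dels accept.
'00': |S_i|=[15, 12, 3] end={s12,s18,s21} rej; 2/2 deletions ∈↓L.
'022g2': |S_i|=[15, 12, 10, 9, 3, 1] end={s21} rej; 5/5 single-dels accept.
5 obstructions.

A = [20, gg, g0, 00, 022g2].


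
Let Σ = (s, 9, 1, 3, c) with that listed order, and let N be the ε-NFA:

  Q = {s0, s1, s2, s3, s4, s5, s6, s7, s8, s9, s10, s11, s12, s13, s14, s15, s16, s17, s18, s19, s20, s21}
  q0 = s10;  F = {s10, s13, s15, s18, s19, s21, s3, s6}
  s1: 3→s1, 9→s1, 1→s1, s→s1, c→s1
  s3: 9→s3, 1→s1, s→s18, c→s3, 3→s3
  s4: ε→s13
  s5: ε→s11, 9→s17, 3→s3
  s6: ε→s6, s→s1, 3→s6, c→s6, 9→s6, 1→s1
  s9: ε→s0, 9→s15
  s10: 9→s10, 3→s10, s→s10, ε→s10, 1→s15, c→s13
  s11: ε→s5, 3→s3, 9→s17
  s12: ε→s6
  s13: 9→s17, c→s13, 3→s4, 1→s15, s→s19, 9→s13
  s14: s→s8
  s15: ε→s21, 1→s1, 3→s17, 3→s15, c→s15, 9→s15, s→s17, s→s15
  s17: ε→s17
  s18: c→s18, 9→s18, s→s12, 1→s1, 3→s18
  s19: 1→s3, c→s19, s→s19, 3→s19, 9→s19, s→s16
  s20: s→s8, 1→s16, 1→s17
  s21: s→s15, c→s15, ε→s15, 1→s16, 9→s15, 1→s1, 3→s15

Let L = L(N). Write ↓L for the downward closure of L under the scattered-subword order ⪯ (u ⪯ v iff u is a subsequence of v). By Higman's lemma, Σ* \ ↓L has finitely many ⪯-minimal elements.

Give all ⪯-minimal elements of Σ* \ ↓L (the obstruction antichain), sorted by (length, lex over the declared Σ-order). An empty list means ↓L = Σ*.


|Q|=22, |F|=8, |δ|=69 (10 ε).
min D↑ (8 st, q0=0, F={3}): 0:s→0,9→0,1→1,3→0,c→2 1:s→1,9→1,1→3,3→1,c→1 2:s→4,9→2,1→1,3→2,c→2 3:s→3,9→3,1→3,3→3,c→3 4:s→4,9→4,1→5,3→4,c→4 5:s→6,9→5,1→3,3→5,c→5 6:s→7,9→6,1→3,3→6,c→6 7:s→3,9→7,1→3,3→7,c→7 [Hopcroft].
'11': run [13, 9, 2] end={s1,s16} ∉↓L; 2/2 single-dels accept.
'cs1sss': N↓-sim [13, 12, 10, 6, 4, 3, 1] end={s1} rej; 6/6 single-dels accept.
2 obstructions.

min(Σ*\↓L) = [11, cs1sss].


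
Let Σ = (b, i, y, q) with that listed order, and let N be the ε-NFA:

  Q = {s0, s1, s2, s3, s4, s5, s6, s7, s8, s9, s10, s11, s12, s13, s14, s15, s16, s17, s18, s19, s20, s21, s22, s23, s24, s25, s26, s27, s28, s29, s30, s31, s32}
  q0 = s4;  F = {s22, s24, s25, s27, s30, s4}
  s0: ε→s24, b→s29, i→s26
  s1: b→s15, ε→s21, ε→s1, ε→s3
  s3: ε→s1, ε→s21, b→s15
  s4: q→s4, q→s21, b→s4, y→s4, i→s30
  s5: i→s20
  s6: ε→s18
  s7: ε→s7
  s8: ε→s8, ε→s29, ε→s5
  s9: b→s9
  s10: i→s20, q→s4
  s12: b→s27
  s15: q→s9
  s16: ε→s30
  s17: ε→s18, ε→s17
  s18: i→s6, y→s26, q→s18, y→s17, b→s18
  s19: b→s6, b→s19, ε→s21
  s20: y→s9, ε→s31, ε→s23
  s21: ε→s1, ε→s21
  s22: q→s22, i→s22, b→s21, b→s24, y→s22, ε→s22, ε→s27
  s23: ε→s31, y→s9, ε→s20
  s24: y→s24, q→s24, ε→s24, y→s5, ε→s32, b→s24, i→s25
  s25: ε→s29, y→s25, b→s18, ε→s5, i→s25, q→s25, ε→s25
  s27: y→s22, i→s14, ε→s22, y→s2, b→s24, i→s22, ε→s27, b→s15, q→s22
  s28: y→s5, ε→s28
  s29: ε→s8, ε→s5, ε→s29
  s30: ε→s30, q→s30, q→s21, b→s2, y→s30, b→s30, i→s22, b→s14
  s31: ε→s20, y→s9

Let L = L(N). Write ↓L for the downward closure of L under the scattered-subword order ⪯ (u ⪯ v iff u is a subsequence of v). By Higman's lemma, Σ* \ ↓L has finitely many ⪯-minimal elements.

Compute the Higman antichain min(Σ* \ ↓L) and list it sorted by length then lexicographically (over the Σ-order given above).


Antichain: [iibib].

|Q|=33, |F|=6, |δ|=90 (36 ε).
min D↑ (6 st, q0=0, F={5}): 0:b→0,i→1,y→0,q→0 1:b→1,i→2,y→1,q→1 2:b→3,i→2,y→2,q→2 3:b→3,i→4,y→3,q→3 4:b→5,i→4,y→4,q→4 5:b→5,i→5,y→5,q→5 [Hopcroft].
'iibib': run [24, 23, 22, 18, 12, 5] end={s17,s18,s26,s6,s9} ∉↓L; 5/5 deletions ∈↓L.
1 minimals (antichain).


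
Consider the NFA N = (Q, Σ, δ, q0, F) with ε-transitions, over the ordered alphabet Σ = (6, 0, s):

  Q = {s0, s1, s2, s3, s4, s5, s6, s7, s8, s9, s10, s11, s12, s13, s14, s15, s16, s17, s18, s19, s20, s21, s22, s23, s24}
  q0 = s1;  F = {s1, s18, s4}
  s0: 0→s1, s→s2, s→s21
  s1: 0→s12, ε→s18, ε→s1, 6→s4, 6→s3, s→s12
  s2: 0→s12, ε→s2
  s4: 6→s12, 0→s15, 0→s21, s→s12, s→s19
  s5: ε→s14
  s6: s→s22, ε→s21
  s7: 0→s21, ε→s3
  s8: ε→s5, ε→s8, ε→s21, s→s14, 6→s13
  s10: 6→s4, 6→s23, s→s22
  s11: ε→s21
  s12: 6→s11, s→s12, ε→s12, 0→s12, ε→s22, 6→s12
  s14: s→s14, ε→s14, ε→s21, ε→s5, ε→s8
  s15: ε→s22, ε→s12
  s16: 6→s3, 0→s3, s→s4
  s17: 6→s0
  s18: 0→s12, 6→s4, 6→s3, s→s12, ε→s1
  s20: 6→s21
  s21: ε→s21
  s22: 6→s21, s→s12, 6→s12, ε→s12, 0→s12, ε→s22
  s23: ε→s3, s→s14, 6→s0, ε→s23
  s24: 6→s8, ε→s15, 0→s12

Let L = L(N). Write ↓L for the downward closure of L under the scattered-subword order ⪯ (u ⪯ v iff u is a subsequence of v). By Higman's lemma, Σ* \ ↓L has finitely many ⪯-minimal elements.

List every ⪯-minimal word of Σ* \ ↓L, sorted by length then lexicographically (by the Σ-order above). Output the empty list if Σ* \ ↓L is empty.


|Q|=25, |F|=3, |δ|=67 (25 ε).
min D↑ (3 st, q0=0, F={2}): 0:6→1,0→2,s→2 1:6→2,0→2,s→2 2:6→2,0→2,s→2.
'0': run [10, 5] end={s11,s12,s15,s21,s22} — reject; 1/1 deletions ∈↓L.
's': N↓-sim [10, 5] end={s11,s12,s19,s21,s22} ∉↓L; 1/1 del acc.
'66': N↓-sim [10, 8, 4] end={s11,s12,s21,s22} rej; 2/2 deletions ∈↓L.
3 minimals (antichain).

Antichain: [0, s, 66].


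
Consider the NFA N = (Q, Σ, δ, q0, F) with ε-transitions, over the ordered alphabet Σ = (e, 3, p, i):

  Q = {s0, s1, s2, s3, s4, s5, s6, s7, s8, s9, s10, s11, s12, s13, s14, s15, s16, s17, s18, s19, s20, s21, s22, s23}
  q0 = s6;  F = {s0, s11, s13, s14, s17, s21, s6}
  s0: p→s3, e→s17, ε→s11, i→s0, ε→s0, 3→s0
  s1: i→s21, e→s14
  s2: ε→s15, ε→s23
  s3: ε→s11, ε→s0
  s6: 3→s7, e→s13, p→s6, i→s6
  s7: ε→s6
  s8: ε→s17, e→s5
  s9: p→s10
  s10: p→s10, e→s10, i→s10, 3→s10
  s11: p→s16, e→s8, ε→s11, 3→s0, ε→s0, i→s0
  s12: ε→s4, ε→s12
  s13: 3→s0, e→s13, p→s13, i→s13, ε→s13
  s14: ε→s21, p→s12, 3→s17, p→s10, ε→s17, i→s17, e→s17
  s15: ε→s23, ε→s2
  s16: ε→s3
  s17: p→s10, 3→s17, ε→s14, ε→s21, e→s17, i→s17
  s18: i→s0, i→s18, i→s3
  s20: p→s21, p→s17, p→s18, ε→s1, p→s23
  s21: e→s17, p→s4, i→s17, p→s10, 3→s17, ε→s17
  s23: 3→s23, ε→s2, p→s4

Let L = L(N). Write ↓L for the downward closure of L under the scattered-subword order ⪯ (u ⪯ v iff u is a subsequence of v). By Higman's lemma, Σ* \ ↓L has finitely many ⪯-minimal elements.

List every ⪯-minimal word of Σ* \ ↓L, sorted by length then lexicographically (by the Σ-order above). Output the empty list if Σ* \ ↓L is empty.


min(Σ*\↓L) = [e3ep].

|Q|=24, |F|=7, |δ|=70 (23 ε).
min D↑ (5 st, q0=0, F={4}): 0:e→1,3→0,p→0,i→0 1:e→1,3→2,p→1,i→1 2:e→3,3→2,p→2,i→2 3:e→3,3→3,p→4,i→3 4:e→4,3→4,p→4,i→4 [Hopcroft].
'e3ep': run [15, 13, 12, 8, 3] end={s10,s12,s4} — reject; 4/4 single-dels accept.
1 minimals (antichain).


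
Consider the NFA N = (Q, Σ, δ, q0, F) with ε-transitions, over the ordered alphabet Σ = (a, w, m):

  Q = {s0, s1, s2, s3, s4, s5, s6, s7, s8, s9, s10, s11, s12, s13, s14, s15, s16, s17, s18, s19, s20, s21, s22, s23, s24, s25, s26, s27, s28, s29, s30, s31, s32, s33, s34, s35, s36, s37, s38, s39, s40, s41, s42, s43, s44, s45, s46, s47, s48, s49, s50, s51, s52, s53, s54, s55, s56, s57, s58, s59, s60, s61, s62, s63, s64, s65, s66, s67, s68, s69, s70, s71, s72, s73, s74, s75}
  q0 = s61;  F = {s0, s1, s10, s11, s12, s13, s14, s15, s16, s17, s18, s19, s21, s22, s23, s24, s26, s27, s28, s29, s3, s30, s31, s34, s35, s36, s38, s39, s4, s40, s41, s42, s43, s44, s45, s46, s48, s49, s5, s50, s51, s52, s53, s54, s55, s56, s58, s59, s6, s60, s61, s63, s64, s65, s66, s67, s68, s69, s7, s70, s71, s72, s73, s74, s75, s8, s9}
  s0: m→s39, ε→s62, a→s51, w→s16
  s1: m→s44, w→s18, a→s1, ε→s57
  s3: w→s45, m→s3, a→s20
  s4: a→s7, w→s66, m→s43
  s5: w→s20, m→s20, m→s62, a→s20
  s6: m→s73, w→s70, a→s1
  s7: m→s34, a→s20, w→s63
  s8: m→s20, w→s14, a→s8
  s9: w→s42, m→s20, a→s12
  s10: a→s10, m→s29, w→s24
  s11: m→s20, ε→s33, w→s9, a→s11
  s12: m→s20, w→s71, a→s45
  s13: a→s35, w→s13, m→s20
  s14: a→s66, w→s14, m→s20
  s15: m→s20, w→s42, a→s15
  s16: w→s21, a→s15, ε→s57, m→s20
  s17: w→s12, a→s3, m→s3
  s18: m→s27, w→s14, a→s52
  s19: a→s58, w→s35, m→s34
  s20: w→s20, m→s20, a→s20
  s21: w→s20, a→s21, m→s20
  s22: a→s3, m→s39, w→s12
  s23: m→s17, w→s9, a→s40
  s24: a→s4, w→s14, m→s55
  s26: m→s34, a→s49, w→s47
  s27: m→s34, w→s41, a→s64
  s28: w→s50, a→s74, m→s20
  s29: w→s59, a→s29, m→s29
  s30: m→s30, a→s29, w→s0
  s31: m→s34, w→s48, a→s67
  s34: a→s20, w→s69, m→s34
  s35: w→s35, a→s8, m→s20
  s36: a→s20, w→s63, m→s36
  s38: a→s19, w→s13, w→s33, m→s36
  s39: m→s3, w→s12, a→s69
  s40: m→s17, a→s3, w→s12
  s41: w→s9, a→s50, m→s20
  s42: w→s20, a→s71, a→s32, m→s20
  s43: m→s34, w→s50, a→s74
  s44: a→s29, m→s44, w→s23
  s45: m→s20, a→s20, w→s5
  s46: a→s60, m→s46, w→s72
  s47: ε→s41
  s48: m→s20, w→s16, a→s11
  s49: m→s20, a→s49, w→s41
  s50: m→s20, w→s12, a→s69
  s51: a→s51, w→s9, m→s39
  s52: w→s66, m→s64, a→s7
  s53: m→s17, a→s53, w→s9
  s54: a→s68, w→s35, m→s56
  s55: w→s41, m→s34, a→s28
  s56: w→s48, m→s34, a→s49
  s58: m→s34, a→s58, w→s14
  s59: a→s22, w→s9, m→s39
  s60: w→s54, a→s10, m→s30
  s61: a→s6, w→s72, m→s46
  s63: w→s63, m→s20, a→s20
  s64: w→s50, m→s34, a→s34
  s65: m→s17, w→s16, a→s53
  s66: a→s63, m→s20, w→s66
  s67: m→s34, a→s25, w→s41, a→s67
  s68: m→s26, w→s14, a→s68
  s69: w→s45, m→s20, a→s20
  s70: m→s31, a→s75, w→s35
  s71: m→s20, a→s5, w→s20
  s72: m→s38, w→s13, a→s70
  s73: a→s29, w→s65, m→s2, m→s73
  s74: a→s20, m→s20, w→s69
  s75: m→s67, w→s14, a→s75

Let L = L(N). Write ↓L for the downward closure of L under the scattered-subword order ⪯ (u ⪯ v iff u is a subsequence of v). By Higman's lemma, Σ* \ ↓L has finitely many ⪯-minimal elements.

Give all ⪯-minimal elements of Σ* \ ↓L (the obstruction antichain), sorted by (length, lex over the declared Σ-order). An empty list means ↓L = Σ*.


min(Σ*\↓L) = [wwm, wmma, aawaaa, amwwww, amwmaa, mawmam].

|Q|=76, |F|=67, |δ|=214 (5 ε).
min D↑ (68 st, q0=0, F={17}): 0:a→1,w→2,m→3 1:a→4,w→5,m→6 2:a→5,w→7,m→8 3:a→9,w→2,m→3 4:a→4,w→10,m→11 5:a→12,w→13,m→14 6:a→15,w→16,m→6 7:a→13,w→7,m→17 8:a→18,w→7,m→19 9:a→20,w→21,m→22 10:a→23,w→24,m→25 11:a→15,w→26,m→11 12:a→12,w→24,m→27 13:a→28,w→13,m→17 14:a→27,w→29,m→30 15:a→15,w→31,m→15 16:a→32,w→33,m→34 17:a→17,w→17,m→17 18:a→35,w→13,m→30 19:a→17,w→36,m→19 20:a→20,w→37,m→15 21:a→38,w→13,m→39 22:a→15,w→40,m→22 23:a→41,w→42,m→43 24:a→42,w→24,m→17 25:a→43,w→44,m→30 26:a→45,w→46,m→34 27:a→27,w→44,m→30 28:a→28,w→24,m→17 29:a→47,w→33,m→17 30:a→17,w→48,m→30 31:a→49,w→46,m→50 32:a→32,w→46,m→34 33:a→51,w→52,m→17 34:a→53,w→54,m→53 35:a→35,w→24,m→30 36:a→17,w→36,m→17 37:a→55,w→24,m→56 38:a→38,w→24,m→57 39:a→58,w→29,m→30 40:a→59,w→33,m→50 41:a→17,w→36,m→30 42:a→36,w→42,m→17 43:a→30,w→60,m→30 44:a→60,w→46,m→17 45:a→53,w→54,m→34 46:a→54,w→61,m→17 47:a→47,w→46,m→17 48:a→17,w→62,m→17 49:a→53,w→54,m→50 50:a→48,w→54,m→53 51:a→51,w→61,m→17 52:a→52,w→17,m→17 53:a→17,w→62,m→53 54:a→62,w→63,m→17 55:a→41,w→42,m→64 56:a→65,w→44,m→30 57:a→58,w→44,m→30 58:a→58,w→44,m→17 59:a→59,w→46,m→50 60:a→48,w→54,m→17 61:a→63,w→17,m→17 62:a→17,w→66,m→17 63:a→66,w→17,m→17 64:a→67,w→60,m→30 65:a→67,w→60,m→17 66:a→17,w→17,m→17 67:a→17,w→48,m→17.
'wwm': run [75, 64, 26, 2] end={s20,s62} rej; 3/3 single-dels accept.
'wmma': N↓-sim [75, 64, 46, 9, 1] end={s20} rej; 4/4 deletions ∈↓L.
'aawaaa': |S_i|=[75, 69, 54, 35, 24, 10, 1] end={s20} rej; 6/6 deletions ∈↓L.
'amwwww': |S_i|=[75, 69, 49, 31, 13, 7, 1] end={s20} ∉↓L; 6/6 del acc.
'amwmaa': |S_i|=[75, 69, 49, 31, 10, 6, 1] end={s20} rej; 6/6 del acc.
'mawmam': N↓-sim [75, 70, 59, 44, 30, 19, 2] end={s20,s62} — reject; 6/6 single-dels accept.
6 obstructions.


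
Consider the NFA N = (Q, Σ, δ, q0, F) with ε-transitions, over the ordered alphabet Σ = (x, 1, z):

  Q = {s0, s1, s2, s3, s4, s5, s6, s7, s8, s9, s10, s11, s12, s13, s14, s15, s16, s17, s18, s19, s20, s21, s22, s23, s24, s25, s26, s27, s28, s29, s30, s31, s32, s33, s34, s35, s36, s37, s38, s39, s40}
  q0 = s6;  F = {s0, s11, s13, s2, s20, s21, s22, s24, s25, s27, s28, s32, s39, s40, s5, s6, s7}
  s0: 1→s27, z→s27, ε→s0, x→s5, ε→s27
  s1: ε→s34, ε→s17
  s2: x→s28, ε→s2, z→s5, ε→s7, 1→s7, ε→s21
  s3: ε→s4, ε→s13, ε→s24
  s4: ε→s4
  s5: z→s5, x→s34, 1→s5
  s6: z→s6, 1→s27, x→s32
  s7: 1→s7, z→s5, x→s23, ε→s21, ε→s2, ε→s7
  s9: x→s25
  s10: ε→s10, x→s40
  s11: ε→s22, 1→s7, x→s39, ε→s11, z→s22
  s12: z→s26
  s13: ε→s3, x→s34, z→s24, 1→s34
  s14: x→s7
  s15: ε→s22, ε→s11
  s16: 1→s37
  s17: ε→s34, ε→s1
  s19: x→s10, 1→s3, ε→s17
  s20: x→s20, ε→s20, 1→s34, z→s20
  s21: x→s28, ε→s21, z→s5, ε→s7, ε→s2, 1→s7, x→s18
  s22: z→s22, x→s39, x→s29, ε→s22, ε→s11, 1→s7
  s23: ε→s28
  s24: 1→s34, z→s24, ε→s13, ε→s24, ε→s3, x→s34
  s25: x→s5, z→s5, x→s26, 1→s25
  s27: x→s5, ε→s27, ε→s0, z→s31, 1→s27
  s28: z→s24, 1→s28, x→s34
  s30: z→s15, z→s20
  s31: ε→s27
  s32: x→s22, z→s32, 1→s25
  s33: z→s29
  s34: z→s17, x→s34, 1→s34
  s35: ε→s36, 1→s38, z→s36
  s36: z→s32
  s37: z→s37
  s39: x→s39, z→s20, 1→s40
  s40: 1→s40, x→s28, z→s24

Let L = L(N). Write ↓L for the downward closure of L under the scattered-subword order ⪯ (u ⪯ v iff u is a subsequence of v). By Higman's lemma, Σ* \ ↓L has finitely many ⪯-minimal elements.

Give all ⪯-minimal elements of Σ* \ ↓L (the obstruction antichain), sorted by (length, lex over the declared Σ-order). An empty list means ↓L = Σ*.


|Q|=41, |F|=17, |δ|=108 (37 ε).
min D↑ (13 st, q0=0, F={8}): 0:x→1,1→2,z→0 1:x→3,1→4,z→1 2:x→5,1→2,z→2 3:x→6,1→7,z→3 4:x→5,1→4,z→5 5:x→8,1→5,z→5 6:x→6,1→9,z→10 7:x→11,1→7,z→5 8:x→8,1→8,z→8 9:x→11,1→9,z→12 10:x→10,1→8,z→10 11:x→8,1→11,z→12 12:x→8,1→8,z→12.
'1xx': run [27, 20, 12, 3] end={s1,s17,s34} — reject; 3/3 deletions ∈↓L.
'x1zx': run [27, 23, 17, 8, 3] end={s1,s17,s34} — reject; 4/4 deletions ∈↓L.
'xxxz1': run [27, 23, 21, 14, 8, 3] end={s1,s17,s34} ∉↓L; 5/5 single-dels accept.
3 obstructions.

min(Σ*\↓L) = [1xx, x1zx, xxxz1].


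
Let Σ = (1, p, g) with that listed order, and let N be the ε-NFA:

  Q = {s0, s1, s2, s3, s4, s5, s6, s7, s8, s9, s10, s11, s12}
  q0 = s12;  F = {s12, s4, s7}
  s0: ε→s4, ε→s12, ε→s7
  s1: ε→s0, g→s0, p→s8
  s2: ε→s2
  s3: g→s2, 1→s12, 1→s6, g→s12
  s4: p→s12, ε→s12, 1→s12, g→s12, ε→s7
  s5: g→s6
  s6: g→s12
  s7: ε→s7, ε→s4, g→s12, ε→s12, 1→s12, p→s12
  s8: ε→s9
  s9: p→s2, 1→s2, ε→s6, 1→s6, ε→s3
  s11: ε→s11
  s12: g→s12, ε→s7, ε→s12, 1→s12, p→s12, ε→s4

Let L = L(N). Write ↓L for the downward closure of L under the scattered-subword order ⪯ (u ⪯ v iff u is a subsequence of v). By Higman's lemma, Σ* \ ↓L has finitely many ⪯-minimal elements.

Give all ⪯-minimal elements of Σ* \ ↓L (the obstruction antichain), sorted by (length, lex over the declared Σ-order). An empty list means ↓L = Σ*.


|Q|=13, |F|=3, |δ|=37 (17 ε).
min D↑ (1 st, q0=0, F={}): 0:1→0,p→0,g→0 (ε-aug+det+¬).
L(D↑) = ∅ ⇒ ↓L = Σ*.

Antichain: [].


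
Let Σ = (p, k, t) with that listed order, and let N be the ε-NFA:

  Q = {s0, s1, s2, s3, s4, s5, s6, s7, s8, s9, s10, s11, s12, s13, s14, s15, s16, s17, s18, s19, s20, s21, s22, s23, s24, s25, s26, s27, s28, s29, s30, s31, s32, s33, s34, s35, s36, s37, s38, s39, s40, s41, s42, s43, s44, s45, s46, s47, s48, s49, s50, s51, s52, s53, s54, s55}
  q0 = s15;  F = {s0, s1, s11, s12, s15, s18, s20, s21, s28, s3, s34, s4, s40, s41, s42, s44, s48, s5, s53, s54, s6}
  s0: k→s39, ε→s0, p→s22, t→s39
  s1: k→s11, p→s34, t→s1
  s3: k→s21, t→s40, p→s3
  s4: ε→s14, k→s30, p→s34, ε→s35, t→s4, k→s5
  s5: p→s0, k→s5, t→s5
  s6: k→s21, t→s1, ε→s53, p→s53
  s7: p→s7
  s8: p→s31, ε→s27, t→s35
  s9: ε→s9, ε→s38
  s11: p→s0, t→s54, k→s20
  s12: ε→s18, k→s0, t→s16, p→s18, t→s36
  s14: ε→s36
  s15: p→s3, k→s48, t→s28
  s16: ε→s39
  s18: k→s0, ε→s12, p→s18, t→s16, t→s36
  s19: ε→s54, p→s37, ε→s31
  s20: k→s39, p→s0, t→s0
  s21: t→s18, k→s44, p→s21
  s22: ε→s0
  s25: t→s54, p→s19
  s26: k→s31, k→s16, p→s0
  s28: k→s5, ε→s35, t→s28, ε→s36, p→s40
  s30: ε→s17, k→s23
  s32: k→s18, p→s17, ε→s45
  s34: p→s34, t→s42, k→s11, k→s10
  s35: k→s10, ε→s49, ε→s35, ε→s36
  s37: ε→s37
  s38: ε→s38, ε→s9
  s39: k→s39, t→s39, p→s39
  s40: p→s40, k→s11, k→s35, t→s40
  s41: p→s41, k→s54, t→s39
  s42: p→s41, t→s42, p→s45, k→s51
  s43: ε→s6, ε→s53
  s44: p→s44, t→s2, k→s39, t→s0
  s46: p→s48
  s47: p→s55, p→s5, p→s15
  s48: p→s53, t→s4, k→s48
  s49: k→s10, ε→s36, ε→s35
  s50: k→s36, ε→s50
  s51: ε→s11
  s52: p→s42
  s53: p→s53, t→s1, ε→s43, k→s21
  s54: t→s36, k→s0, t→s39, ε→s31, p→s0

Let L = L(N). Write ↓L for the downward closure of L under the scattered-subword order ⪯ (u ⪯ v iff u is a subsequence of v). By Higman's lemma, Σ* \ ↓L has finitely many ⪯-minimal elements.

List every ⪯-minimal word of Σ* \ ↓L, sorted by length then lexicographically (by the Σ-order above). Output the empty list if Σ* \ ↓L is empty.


|Q|=56, |F|=21, |δ|=126 (32 ε).
min D↑ (20 st, q0=0, F={15}): 0:p→1,k→2,t→3 1:p→1,k→4,t→5 2:p→6,k→2,t→7 3:p→5,k→8,t→3 4:p→4,k→9,t→10 5:p→5,k→11,t→5 6:p→6,k→4,t→12 7:p→13,k→8,t→7 8:p→14,k→8,t→8 9:p→9,k→15,t→14 10:p→10,k→14,t→15 11:p→14,k→16,t→17 12:p→13,k→11,t→12 13:p→13,k→11,t→18 14:p→14,k→15,t→15 15:p→15,k→15,t→15 16:p→14,k→15,t→14 17:p→14,k→14,t→15 18:p→19,k→11,t→18 19:p→19,k→17,t→15 (ε-aug+det+¬).
'pkkk': |S_i|=[37, 28, 18, 7, 1] end={s39} ∉↓L; 4/4 single-dels accept.
'pktt': N↓-sim [37, 28, 18, 10, 3] end={s16,s36,s39} rej; 4/4 deletions ∈↓L.
'tkpk': run [37, 29, 16, 3, 1] end={s39} ∉↓L; 4/4 del acc.
'tkpt': |S_i|=[37, 29, 16, 3, 1] end={s39} — reject; 4/4 del acc.
'ktptpt': N↓-sim [37, 33, 27, 17, 13, 8, 2] end={s36,s39} rej; 6/6 del acc.
5 obstructions.

min(Σ*\↓L) = [pkkk, pktt, tkpk, tkpt, ktptpt].


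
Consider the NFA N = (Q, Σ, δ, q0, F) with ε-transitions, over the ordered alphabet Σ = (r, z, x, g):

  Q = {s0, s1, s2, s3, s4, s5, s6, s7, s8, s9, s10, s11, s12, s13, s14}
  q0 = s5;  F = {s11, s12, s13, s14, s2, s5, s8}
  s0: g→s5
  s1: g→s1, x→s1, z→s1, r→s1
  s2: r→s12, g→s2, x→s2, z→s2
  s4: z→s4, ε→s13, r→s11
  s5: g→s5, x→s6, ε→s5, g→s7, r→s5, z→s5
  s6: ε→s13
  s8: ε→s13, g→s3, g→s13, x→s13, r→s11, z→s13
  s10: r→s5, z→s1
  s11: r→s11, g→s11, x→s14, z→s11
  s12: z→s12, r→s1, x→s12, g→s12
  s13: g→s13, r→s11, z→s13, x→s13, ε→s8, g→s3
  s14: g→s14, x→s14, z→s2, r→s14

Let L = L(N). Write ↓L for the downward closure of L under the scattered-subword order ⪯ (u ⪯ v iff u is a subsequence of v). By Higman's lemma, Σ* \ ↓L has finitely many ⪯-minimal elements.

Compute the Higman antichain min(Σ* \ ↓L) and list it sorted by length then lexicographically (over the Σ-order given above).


|Q|=15, |F|=7, |δ|=45 (5 ε).
min D↑ (7 st, q0=0, F={6}): 0:r→0,z→0,x→1,g→0 1:r→2,z→1,x→1,g→1 2:r→2,z→2,x→3,g→2 3:r→3,z→4,x→3,g→3 4:r→5,z→4,x→4,g→4 5:r→6,z→5,x→5,g→5 6:r→6,z→6,x→6,g→6.
'xrxzrr': run [11, 9, 5, 4, 3, 2, 1] end={s1} rej; 6/6 del acc.
1 obstructions.

min(Σ*\↓L) = [xrxzrr].


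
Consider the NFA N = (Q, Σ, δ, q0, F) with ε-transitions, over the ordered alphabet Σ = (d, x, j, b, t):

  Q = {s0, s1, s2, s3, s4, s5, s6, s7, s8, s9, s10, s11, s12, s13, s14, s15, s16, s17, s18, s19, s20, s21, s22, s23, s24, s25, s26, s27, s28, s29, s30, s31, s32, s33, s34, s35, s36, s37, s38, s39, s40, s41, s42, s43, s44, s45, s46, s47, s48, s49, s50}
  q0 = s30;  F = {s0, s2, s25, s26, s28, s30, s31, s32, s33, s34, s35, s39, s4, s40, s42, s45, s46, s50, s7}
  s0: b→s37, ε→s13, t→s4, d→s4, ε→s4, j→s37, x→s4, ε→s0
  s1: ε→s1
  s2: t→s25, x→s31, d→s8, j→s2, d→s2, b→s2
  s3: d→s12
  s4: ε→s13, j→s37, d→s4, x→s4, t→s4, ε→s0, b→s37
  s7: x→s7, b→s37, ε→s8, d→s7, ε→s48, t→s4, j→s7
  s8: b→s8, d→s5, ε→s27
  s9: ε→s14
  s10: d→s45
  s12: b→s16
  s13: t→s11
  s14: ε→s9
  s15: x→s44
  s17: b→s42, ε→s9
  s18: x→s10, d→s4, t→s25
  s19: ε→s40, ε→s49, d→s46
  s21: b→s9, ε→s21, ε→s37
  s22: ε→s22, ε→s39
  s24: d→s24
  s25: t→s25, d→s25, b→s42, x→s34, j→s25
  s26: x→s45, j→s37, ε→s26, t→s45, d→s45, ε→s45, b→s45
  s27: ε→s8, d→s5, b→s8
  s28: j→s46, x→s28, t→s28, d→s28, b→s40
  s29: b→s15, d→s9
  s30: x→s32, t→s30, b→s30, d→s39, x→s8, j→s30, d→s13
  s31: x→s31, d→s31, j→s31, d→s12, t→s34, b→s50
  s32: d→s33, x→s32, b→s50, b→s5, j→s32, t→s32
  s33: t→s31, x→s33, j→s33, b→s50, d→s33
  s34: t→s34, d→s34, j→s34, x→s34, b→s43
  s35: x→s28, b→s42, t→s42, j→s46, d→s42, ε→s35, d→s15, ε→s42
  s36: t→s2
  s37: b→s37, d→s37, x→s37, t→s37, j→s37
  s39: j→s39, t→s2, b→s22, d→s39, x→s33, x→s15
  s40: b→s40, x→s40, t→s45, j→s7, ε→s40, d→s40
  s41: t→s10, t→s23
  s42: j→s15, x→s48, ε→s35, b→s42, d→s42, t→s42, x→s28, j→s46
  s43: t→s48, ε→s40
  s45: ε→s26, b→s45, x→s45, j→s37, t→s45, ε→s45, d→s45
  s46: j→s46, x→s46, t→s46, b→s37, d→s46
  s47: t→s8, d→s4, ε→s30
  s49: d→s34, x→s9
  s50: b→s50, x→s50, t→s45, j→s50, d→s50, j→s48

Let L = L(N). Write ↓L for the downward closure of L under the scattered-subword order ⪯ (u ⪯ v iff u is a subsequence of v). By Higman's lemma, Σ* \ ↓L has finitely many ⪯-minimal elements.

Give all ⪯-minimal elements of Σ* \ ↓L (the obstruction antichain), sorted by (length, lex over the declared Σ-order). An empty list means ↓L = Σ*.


|Q|=51, |F|=19, |δ|=165 (29 ε).
min D↑ (17 st, q0=0, F={11}): 0:d→1,x→2,j→0,b→0,t→0 1:d→1,x→3,j→1,b→1,t→4 2:d→3,x→2,j→2,b→5,t→2 3:d→3,x→3,j→3,b→5,t→6 4:d→4,x→6,j→4,b→4,t→7 5:d→5,x→5,j→5,b→5,t→8 6:d→6,x→6,j→6,b→5,t→9 7:d→7,x→9,j→7,b→10,t→7 8:d→8,x→8,j→11,b→8,t→8 9:d→9,x→9,j→9,b→12,t→9 10:d→10,x→13,j→14,b→10,t→10 11:d→11,x→11,j→11,b→11,t→11 12:d→12,x→12,j→15,b→12,t→8 13:d→13,x→13,j→14,b→12,t→13 14:d→14,x→14,j→14,b→11,t→14 15:d→15,x→15,j→15,b→11,t→16 16:d→16,x→16,j→11,b→11,t→16 (ε-aug+det+¬).
'xbtj': run [32, 25, 16, 8, 1] end={s37} ∉↓L; 4/4 single-dels accept.
'dttbjb': N↓-sim [32, 30, 27, 22, 20, 13, 4] end={s27,s37,s5,s8} rej; 6/6 single-dels accept.
2 words, ⪯-incomp.

min(Σ*\↓L) = [xbtj, dttbjb].


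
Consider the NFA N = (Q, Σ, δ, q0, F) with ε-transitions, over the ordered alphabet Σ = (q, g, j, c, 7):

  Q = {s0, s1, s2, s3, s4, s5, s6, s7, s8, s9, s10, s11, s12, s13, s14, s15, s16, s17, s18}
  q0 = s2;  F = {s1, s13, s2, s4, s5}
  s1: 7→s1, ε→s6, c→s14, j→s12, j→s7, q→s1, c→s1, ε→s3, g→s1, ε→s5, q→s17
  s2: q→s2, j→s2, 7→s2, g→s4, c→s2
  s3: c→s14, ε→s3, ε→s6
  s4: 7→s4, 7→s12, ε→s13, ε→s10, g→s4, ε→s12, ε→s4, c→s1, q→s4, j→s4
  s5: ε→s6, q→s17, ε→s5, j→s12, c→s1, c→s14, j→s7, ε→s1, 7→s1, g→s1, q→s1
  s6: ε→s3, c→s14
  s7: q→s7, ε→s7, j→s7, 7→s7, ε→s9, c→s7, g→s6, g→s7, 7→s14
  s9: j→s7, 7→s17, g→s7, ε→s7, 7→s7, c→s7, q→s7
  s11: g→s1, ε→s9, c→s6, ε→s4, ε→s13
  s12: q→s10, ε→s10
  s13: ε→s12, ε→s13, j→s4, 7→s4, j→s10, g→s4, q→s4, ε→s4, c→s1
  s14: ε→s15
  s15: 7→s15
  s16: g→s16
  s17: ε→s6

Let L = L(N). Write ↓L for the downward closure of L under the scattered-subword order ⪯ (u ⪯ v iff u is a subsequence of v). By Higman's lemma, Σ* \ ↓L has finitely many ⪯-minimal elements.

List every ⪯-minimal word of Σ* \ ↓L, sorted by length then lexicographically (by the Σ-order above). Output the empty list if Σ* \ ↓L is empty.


min(Σ*\↓L) = [gcj].

|Q|=19, |F|=5, |δ|=78 (25 ε).
min D↑ (4 st, q0=0, F={3}): 0:q→0,g→1,j→0,c→0,7→0 1:q→1,g→1,j→1,c→2,7→1 2:q→2,g→2,j→3,c→2,7→2 3:q→3,g→3,j→3,c→3,7→3.
'gcj': run [14, 13, 11, 9] end={s10,s12,s14,s15,s17,s3,s6,s7,s9} — reject; 3/3 deletions ∈↓L.
1 minimals (antichain).


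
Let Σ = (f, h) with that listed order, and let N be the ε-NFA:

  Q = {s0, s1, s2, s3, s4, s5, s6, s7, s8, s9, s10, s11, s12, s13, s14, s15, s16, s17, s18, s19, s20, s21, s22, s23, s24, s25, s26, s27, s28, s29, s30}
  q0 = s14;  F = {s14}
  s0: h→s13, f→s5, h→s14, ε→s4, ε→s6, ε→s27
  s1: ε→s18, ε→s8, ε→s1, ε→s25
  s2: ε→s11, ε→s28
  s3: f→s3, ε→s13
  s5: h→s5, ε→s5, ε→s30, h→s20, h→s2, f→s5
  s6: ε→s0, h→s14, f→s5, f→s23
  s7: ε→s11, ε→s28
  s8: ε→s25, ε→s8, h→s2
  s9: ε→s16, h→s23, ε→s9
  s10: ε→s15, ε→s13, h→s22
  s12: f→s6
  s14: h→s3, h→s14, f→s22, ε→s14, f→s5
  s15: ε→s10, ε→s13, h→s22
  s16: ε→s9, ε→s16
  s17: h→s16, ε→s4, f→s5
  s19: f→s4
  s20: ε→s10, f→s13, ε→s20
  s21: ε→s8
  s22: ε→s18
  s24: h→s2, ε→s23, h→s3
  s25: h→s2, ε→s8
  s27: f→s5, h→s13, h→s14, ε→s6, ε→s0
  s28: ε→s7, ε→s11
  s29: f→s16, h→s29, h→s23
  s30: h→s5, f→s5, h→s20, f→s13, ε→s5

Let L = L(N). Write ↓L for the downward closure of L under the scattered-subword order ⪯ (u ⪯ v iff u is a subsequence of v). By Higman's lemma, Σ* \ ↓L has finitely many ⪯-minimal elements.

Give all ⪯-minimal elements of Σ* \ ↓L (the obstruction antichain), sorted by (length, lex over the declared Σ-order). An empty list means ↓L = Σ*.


|Q|=31, |F|=1, |δ|=75 (38 ε).
min D↑ (2 st, q0=0, F={1}): 0:f→1,h→0 1:f→1,h→1.
'f': N↓-sim [14, 13] end={s10,s11,s13,s15,s18,s2,s20,s22,s28,s3,s30,s5,…} rej; 1/1 deletions ∈↓L.
1 minimals (antichain).

A = [f].


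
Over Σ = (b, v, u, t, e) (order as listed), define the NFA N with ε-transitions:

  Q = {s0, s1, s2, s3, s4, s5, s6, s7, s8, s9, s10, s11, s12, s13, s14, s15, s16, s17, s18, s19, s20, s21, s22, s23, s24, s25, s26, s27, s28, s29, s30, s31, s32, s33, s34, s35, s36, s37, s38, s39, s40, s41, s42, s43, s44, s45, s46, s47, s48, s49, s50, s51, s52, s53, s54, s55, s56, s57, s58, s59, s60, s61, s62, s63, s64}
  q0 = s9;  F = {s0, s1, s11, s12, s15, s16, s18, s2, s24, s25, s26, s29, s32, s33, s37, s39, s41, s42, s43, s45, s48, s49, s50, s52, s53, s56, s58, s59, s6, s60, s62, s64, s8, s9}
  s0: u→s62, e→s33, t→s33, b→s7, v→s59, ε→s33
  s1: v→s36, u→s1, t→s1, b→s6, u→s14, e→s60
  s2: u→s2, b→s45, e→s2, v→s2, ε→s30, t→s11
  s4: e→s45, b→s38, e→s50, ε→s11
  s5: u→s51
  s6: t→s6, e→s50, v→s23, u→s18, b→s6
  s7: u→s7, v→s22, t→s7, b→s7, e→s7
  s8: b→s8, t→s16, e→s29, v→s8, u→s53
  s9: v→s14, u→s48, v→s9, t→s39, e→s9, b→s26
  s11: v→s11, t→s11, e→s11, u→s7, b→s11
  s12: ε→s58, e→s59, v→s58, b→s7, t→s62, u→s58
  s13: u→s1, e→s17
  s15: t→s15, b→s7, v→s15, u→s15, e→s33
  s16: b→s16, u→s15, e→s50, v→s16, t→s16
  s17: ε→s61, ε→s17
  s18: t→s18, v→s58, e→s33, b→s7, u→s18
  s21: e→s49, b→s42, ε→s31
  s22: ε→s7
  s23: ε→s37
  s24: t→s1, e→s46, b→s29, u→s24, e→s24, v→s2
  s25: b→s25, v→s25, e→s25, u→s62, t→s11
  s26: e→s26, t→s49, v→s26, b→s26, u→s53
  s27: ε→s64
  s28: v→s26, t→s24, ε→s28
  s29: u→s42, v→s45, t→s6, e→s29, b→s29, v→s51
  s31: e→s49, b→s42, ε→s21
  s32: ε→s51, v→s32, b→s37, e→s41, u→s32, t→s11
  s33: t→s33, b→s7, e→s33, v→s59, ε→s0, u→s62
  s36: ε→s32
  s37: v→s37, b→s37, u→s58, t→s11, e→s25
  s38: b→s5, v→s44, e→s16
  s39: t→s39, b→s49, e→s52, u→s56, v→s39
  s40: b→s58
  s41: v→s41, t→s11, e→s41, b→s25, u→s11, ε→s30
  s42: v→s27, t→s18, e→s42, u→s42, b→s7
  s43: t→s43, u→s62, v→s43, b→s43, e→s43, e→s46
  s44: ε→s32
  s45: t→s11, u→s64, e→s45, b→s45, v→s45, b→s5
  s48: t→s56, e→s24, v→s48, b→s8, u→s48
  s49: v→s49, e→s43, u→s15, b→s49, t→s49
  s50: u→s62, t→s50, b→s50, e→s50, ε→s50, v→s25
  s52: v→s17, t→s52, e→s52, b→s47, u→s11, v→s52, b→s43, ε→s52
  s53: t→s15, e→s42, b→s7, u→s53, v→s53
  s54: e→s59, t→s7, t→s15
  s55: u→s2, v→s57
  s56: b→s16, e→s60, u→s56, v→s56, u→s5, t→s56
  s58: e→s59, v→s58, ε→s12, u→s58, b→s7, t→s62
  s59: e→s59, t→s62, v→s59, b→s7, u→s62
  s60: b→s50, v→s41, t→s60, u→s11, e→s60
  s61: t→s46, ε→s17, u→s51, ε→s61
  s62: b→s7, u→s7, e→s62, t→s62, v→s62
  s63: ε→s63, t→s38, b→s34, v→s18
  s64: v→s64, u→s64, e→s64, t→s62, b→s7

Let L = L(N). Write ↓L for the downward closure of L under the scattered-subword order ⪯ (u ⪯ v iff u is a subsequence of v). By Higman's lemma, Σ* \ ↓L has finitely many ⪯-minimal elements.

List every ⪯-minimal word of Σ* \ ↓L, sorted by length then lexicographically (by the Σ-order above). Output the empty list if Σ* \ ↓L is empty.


Antichain: [bub, teuu, uevtu].

|Q|=65, |F|=34, |δ|=233 (23 ε).
min D↑ (33 st, q0=0, F={10}): 0:b→1,v→0,u→2,t→3,e→0 1:b→1,v→1,u→4,t→5,e→1 2:b→6,v→2,u→2,t→7,e→8 3:b→5,v→3,u→7,t→3,e→9 4:b→10,v→4,u→4,t→11,e→12 5:b→5,v→5,u→11,t→5,e→13 6:b→6,v→6,u→4,t→14,e→15 7:b→14,v→7,u→7,t→7,e→16 8:b→15,v→17,u→8,t→18,e→8 9:b→13,v→9,u→19,t→9,e→9 10:b→10,v→10,u→10,t→10,e→10 11:b→10,v→11,u→11,t→11,e→20 12:b→10,v→21,u→12,t→22,e→12 13:b→13,v→13,u→23,t→13,e→13 14:b→14,v→14,u→11,t→14,e→24 15:b→15,v→25,u→12,t→26,e→15 16:b→24,v→27,u→19,t→16,e→16 17:b→25,v→17,u→17,t→19,e→17 18:b→26,v→28,u→18,t→18,e→16 19:b→19,v→19,u→10,t→19,e→19 20:b→10,v→29,u→23,t→20,e→20 21:b→10,v→21,u→21,t→23,e→21 22:b→10,v→30,u→22,t→22,e→20 23:b→10,v→23,u→10,t→23,e→23 24:b→24,v→31,u→23,t→24,e→24 25:b→25,v→25,u→21,t→19,e→25 26:b→26,v→32,u→22,t→26,e→24 27:b→31,v→27,u→19,t→19,e→27 28:b→32,v→28,u→28,t→19,e→27 29:b→10,v→29,u→23,t→23,e→29 30:b→10,v→30,u→30,t→23,e→29 31:b→31,v→31,u→23,t→19,e→31 32:b→32,v→32,u→30,t→19,e→31 (ε-aug+det+¬).
'bub': |S_i|=[47, 31, 15, 2] end={s22,s7} — reject; 3/3 del acc.
'teuu': |S_i|=[47, 35, 19, 5, 2] end={s22,s7} — reject; 4/4 single-dels accept.
'uevtu': N↓-sim [47, 38, 32, 20, 4, 2] end={s22,s7} ∉↓L; 5/5 del acc.
3 obstructions.
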